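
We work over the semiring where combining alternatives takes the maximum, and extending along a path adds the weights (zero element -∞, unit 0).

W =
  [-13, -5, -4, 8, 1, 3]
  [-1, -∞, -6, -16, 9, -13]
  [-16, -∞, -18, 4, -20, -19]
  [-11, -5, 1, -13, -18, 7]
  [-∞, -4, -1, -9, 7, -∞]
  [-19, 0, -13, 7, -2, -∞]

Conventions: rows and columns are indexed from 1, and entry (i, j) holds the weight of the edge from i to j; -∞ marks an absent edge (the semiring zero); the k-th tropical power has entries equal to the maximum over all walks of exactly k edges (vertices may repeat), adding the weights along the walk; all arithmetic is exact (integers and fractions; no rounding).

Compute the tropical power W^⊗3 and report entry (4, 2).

W^⊗2:
  [-3, 3, 9, 10, 8, 15]
  [-14, 5, 8, 7, 16, 2]
  [-7, -1, 5, -8, -13, 11]
  [-6, 7, -6, 14, 5, -6]
  [-5, 3, 6, 3, 14, -2]
  [-1, 2, 8, -6, 9, 14]
W^⊗3:
  [2, 15, 11, 22, 15, 17]
  [4, 12, 15, 12, 23, 14]
  [-2, 11, -2, 18, 9, -1]
  [6, 9, 15, 2, 16, 21]
  [2, 10, 13, 10, 21, 10]
  [1, 14, 8, 21, 16, 2]
Key observation: the optimum is the walk 4->6->4->2, with weight 7 + 7 + (-5) = 9.
Optimal value attained by: walk 4->6->4->2.
Answer: (W^⊗3)[4][2] = 9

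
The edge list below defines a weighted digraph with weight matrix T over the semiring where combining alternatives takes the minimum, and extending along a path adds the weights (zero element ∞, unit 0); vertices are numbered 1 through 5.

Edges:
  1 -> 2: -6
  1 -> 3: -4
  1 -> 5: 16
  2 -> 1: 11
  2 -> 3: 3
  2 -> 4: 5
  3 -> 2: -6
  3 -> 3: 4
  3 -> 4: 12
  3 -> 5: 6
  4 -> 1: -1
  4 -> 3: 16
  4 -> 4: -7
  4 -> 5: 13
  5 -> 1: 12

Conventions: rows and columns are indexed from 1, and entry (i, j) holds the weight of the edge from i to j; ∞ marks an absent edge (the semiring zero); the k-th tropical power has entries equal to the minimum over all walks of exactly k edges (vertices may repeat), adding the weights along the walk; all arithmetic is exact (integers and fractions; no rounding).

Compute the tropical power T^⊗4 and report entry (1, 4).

T^⊗2:
  [5, -10, -3, -1, 2]
  [4, -3, 7, -2, 9]
  [5, -2, -3, -1, 10]
  [-8, -7, -5, -14, 6]
  [∞, 6, 8, ∞, 28]
T^⊗3:
  [-2, -9, -7, -8, 3]
  [-3, -2, 0, -9, 11]
  [-2, -9, 1, -8, 3]
  [-15, -14, -12, -21, -1]
  [17, 2, 9, 11, 14]
T^⊗4:
  [-9, -13, -6, -15, -1]
  [-10, -9, -7, -16, 4]
  [-9, -8, -6, -15, 5]
  [-22, -21, -19, -28, -8]
  [10, 3, 5, 4, 15]
Key observation: the optimum is the walk 1->2->4->4->4, with weight (-6) + 5 + (-7) + (-7) = -15.
Optimal value attained by: walk 1->2->4->4->4.
Answer: (T^⊗4)[1][4] = -15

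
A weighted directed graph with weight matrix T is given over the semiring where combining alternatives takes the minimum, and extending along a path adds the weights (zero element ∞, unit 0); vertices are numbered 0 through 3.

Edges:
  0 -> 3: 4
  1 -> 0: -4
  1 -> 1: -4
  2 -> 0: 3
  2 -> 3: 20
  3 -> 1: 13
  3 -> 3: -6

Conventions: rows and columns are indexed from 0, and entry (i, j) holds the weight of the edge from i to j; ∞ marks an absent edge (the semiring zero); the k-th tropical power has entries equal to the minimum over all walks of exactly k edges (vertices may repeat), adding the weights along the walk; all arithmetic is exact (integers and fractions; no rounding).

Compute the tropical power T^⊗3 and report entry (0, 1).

T^⊗2:
  [∞, 17, ∞, -2]
  [-8, -8, ∞, 0]
  [∞, 33, ∞, 7]
  [9, 7, ∞, -12]
T^⊗3:
  [13, 11, ∞, -8]
  [-12, -12, ∞, -6]
  [29, 20, ∞, 1]
  [3, 1, ∞, -18]
Key observation: the optimum is the walk 0->3->3->1, with weight 4 + (-6) + 13 = 11.
Optimal value attained by: walk 0->3->3->1.
Answer: (T^⊗3)[0][1] = 11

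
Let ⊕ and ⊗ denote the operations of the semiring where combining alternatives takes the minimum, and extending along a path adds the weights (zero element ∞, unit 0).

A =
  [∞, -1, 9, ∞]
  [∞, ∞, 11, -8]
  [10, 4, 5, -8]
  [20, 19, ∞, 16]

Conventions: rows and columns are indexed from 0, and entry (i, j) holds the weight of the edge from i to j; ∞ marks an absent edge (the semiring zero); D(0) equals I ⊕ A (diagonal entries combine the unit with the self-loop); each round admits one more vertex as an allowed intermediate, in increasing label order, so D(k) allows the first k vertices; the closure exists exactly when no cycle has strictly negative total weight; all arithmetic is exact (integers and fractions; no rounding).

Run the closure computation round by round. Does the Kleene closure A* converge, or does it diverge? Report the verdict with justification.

D(0):
  [0, -1, 9, ∞]
  [∞, 0, 11, -8]
  [10, 4, 0, -8]
  [20, 19, ∞, 0]
D(1):
  [0, -1, 9, ∞]
  [∞, 0, 11, -8]
  [10, 4, 0, -8]
  [20, 19, 29, 0]
D(2):
  [0, -1, 9, -9]
  [∞, 0, 11, -8]
  [10, 4, 0, -8]
  [20, 19, 29, 0]
D(3):
  [0, -1, 9, -9]
  [21, 0, 11, -8]
  [10, 4, 0, -8]
  [20, 19, 29, 0]
D(4):
  [0, -1, 9, -9]
  [12, 0, 11, -8]
  [10, 4, 0, -8]
  [20, 19, 29, 0]
Key observation: every diagonal entry stays at the unit through all rounds, so no improving cycle exists.
Answer: CONVERGES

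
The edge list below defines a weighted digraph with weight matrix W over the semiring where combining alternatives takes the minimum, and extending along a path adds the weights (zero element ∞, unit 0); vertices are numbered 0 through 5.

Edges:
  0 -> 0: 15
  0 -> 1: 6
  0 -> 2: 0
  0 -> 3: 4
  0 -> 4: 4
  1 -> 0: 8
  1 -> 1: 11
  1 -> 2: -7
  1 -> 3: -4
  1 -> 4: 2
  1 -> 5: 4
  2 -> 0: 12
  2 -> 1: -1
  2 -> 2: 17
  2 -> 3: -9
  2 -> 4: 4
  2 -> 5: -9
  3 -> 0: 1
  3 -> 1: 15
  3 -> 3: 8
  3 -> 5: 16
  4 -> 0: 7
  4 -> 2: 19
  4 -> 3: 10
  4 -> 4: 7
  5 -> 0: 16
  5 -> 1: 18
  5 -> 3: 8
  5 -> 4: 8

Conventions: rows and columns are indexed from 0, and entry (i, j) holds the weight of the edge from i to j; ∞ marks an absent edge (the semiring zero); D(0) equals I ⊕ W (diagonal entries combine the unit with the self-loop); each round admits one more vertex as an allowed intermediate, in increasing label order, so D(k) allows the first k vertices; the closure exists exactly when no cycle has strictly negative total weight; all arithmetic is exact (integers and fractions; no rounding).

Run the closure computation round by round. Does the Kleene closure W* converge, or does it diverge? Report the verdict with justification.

D(0):
  [0, 6, 0, 4, 4, ∞]
  [8, 0, -7, -4, 2, 4]
  [12, -1, 0, -9, 4, -9]
  [1, 15, ∞, 0, ∞, 16]
  [7, ∞, 19, 10, 0, ∞]
  [16, 18, ∞, 8, 8, 0]
D(1):
  [0, 6, 0, 4, 4, ∞]
  [8, 0, -7, -4, 2, 4]
  [12, -1, 0, -9, 4, -9]
  [1, 7, 1, 0, 5, 16]
  [7, 13, 7, 10, 0, ∞]
  [16, 18, 16, 8, 8, 0]
Detection: at round 2, diagonal entry (2, 2) turns strictly negative.
Key observation: the cycle 2->1->2 has total weight (-1) + (-7), which is strictly negative.
Answer: DIVERGES — negative cycle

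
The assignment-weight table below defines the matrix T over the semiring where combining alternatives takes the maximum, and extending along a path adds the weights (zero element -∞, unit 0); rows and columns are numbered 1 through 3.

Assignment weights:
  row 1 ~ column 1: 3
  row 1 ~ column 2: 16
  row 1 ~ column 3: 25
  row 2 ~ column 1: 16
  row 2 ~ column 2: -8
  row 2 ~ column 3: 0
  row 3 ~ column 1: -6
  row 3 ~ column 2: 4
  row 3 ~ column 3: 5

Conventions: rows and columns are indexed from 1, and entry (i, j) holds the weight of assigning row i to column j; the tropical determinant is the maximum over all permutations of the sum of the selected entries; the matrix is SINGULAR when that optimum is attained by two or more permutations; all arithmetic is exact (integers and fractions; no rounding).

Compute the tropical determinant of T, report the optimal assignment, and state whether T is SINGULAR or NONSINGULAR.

σ = (1, 2, 3): 3 + (-8) + 5 = 0
σ = (1, 3, 2): 3 + 0 + 4 = 7
σ = (2, 1, 3): 16 + 16 + 5 = 37
σ = (2, 3, 1): 16 + 0 + (-6) = 10
σ = (3, 1, 2): 25 + 16 + 4 = 45
σ = (3, 2, 1): 25 + (-8) + (-6) = 11
Optimal value attained by: σ = (3, 1, 2).
Answer: det⊕(T) = 45; verdict: NONSINGULAR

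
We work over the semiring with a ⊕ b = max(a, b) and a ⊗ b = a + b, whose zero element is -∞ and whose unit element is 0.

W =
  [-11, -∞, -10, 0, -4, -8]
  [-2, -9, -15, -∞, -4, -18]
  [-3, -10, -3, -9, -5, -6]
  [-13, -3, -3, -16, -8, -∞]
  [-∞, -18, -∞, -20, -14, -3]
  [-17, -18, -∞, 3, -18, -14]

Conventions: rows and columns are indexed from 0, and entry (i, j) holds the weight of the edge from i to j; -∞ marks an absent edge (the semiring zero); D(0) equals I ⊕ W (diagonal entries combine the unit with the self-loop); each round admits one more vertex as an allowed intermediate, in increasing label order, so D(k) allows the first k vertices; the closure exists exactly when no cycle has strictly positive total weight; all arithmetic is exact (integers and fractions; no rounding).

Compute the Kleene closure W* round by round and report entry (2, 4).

D(0):
  [0, -∞, -10, 0, -4, -8]
  [-2, 0, -15, -∞, -4, -18]
  [-3, -10, 0, -9, -5, -6]
  [-13, -3, -3, 0, -8, -∞]
  [-∞, -18, -∞, -20, 0, -3]
  [-17, -18, -∞, 3, -18, 0]
D(1):
  [0, -∞, -10, 0, -4, -8]
  [-2, 0, -12, -2, -4, -10]
  [-3, -10, 0, -3, -5, -6]
  [-13, -3, -3, 0, -8, -21]
  [-∞, -18, -∞, -20, 0, -3]
  [-17, -18, -27, 3, -18, 0]
D(2):
  [0, -∞, -10, 0, -4, -8]
  [-2, 0, -12, -2, -4, -10]
  [-3, -10, 0, -3, -5, -6]
  [-5, -3, -3, 0, -7, -13]
  [-20, -18, -30, -20, 0, -3]
  [-17, -18, -27, 3, -18, 0]
D(3):
  [0, -20, -10, 0, -4, -8]
  [-2, 0, -12, -2, -4, -10]
  [-3, -10, 0, -3, -5, -6]
  [-5, -3, -3, 0, -7, -9]
  [-20, -18, -30, -20, 0, -3]
  [-17, -18, -27, 3, -18, 0]
D(4):
  [0, -3, -3, 0, -4, -8]
  [-2, 0, -5, -2, -4, -10]
  [-3, -6, 0, -3, -5, -6]
  [-5, -3, -3, 0, -7, -9]
  [-20, -18, -23, -20, 0, -3]
  [-2, 0, 0, 3, -4, 0]
D(5):
  [0, -3, -3, 0, -4, -7]
  [-2, 0, -5, -2, -4, -7]
  [-3, -6, 0, -3, -5, -6]
  [-5, -3, -3, 0, -7, -9]
  [-20, -18, -23, -20, 0, -3]
  [-2, 0, 0, 3, -4, 0]
D(6):
  [0, -3, -3, 0, -4, -7]
  [-2, 0, -5, -2, -4, -7]
  [-3, -6, 0, -3, -5, -6]
  [-5, -3, -3, 0, -7, -9]
  [-5, -3, -3, 0, 0, -3]
  [-2, 0, 0, 3, -4, 0]
Answer: W*[2][4] = -5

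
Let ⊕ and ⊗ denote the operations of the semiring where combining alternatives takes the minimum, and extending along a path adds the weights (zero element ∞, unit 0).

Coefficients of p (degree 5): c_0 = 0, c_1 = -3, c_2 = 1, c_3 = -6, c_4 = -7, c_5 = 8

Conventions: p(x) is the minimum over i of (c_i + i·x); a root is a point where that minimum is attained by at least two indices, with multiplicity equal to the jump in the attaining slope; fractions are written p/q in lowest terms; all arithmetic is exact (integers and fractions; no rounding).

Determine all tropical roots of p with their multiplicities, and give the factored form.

hull edge (i=0, c=0) to (i=1, c=-3): slope -3, span 1
hull edge (i=1, c=-3) to (i=3, c=-6): slope -3/2, span 2
hull edge (i=3, c=-6) to (i=4, c=-7): slope -1, span 1
hull edge (i=4, c=-7) to (i=5, c=8): slope 15, span 1
Factored form: p(x) = 8 ⊗ (x ⊕ (-15)) ⊗ (x ⊕ 1) ⊗ (x ⊕ 3/2) ⊗ (x ⊕ 3/2) ⊗ (x ⊕ 3)
Answer: roots = -15 (mult 1), 1 (mult 1), 3/2 (mult 2), 3 (mult 1)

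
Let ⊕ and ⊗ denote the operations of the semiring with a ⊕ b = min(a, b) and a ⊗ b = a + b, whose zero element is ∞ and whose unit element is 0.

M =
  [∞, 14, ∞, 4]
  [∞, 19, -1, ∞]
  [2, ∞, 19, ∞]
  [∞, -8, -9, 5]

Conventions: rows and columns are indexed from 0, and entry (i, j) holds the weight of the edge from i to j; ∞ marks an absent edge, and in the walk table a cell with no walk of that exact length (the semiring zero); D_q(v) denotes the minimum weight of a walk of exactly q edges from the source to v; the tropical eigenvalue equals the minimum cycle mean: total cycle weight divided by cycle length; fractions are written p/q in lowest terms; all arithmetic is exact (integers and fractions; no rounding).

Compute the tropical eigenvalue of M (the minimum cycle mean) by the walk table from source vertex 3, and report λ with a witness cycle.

q=0: [∞, ∞, ∞, 0]
q=1: [∞, -8, -9, 5]
q=2: [-7, -3, -9, 10]
q=3: [-7, 2, -4, -3]
q=4: [-2, -11, -12, -3]
Optimal cycle mean attained by: cycle 0->3->2->0, total 4 + (-9) + 2, length 3.
Answer: λ = -1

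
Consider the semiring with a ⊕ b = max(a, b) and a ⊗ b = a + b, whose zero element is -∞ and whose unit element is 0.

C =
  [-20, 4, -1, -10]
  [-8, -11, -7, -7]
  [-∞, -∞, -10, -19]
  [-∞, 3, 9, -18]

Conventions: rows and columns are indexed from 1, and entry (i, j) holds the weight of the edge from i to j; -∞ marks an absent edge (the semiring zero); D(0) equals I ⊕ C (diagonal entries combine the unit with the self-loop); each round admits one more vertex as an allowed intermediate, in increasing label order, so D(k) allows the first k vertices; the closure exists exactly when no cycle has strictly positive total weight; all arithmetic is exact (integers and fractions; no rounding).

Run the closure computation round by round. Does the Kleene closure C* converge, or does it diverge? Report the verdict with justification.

D(0):
  [0, 4, -1, -10]
  [-8, 0, -7, -7]
  [-∞, -∞, 0, -19]
  [-∞, 3, 9, 0]
D(1):
  [0, 4, -1, -10]
  [-8, 0, -7, -7]
  [-∞, -∞, 0, -19]
  [-∞, 3, 9, 0]
D(2):
  [0, 4, -1, -3]
  [-8, 0, -7, -7]
  [-∞, -∞, 0, -19]
  [-5, 3, 9, 0]
D(3):
  [0, 4, -1, -3]
  [-8, 0, -7, -7]
  [-∞, -∞, 0, -19]
  [-5, 3, 9, 0]
D(4):
  [0, 4, 6, -3]
  [-8, 0, 2, -7]
  [-24, -16, 0, -19]
  [-5, 3, 9, 0]
Key observation: every diagonal entry stays at the unit through all rounds, so no improving cycle exists.
Answer: CONVERGES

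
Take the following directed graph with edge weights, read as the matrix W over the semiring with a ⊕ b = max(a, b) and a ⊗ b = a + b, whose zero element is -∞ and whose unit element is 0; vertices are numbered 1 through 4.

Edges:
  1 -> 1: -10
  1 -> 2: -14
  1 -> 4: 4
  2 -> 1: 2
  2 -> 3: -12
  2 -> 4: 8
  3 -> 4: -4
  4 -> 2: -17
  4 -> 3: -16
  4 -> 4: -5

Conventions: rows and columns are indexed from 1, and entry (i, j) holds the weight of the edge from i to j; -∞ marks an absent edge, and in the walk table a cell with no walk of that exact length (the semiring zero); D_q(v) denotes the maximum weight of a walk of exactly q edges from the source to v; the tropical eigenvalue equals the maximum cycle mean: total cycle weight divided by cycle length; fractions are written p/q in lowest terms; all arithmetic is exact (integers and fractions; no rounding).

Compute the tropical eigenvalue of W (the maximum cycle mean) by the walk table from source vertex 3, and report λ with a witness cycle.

q=0: [-∞, -∞, 0, -∞]
q=1: [-∞, -∞, -∞, -4]
q=2: [-∞, -21, -20, -9]
q=3: [-19, -26, -25, -13]
q=4: [-24, -30, -29, -15]
Optimal cycle mean attained by: cycle 1->4->2->1, total 4 + (-17) + 2, length 3.
Answer: λ = -11/3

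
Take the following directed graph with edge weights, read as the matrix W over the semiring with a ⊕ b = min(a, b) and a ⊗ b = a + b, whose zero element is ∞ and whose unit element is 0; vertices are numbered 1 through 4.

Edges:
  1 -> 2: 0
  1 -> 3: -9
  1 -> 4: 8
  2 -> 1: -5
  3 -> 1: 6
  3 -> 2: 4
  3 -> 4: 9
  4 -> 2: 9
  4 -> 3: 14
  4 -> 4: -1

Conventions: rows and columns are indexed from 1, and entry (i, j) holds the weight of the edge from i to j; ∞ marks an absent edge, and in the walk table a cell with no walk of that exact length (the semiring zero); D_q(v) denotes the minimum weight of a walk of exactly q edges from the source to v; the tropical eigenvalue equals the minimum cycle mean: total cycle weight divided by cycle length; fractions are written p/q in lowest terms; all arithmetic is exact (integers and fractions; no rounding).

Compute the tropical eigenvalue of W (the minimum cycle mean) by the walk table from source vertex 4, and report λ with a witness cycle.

q=0: [∞, ∞, ∞, 0]
q=1: [∞, 9, 14, -1]
q=2: [4, 8, 13, -2]
q=3: [3, 4, -5, -3]
q=4: [-1, -1, -6, -4]
Optimal cycle mean attained by: cycle 1->3->2->1, total (-9) + 4 + (-5), length 3.
Answer: λ = -10/3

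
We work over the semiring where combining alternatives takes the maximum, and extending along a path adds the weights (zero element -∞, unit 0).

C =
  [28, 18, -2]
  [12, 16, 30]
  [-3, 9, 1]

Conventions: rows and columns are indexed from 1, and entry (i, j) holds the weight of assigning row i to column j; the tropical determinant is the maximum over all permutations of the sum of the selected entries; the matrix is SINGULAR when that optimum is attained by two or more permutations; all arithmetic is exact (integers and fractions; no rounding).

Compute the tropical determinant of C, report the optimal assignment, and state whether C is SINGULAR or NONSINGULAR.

σ = (1, 2, 3): 28 + 16 + 1 = 45
σ = (1, 3, 2): 28 + 30 + 9 = 67
σ = (2, 1, 3): 18 + 12 + 1 = 31
σ = (2, 3, 1): 18 + 30 + (-3) = 45
σ = (3, 1, 2): (-2) + 12 + 9 = 19
σ = (3, 2, 1): (-2) + 16 + (-3) = 11
Optimal value attained by: σ = (1, 3, 2).
Answer: det⊕(C) = 67; verdict: NONSINGULAR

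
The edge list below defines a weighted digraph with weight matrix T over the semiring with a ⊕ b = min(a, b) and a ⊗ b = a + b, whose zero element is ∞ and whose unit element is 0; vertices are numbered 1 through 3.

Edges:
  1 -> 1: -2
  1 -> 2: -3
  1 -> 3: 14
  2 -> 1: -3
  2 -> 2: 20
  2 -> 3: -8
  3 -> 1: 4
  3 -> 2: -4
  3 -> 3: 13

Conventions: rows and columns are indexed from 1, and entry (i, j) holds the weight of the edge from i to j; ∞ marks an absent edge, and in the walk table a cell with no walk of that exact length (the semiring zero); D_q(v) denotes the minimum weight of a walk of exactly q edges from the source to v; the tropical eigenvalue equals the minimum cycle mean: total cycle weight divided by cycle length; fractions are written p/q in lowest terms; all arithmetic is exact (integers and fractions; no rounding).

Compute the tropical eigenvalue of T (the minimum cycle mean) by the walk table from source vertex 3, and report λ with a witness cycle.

q=0: [∞, ∞, 0]
q=1: [4, -4, 13]
q=2: [-7, 1, -12]
q=3: [-9, -16, -7]
Optimal cycle mean attained by: cycle 2->3->2, total (-8) + (-4), length 2.
Answer: λ = -6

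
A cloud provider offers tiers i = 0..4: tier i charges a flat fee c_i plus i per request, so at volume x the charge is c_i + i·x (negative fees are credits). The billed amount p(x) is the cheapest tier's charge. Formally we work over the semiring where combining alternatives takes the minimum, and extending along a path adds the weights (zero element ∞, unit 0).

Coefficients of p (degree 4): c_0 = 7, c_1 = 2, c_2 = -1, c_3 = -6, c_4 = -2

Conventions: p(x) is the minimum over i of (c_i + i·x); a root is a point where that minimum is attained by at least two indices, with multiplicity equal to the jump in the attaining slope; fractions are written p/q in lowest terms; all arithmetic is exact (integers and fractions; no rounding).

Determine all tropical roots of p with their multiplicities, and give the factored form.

hull edge (i=0, c=7) to (i=1, c=2): slope -5, span 1
hull edge (i=1, c=2) to (i=3, c=-6): slope -4, span 2
hull edge (i=3, c=-6) to (i=4, c=-2): slope 4, span 1
Factored form: p(x) = -2 ⊗ (x ⊕ (-4)) ⊗ (x ⊕ 4) ⊗ (x ⊕ 4) ⊗ (x ⊕ 5)
Answer: roots = -4 (mult 1), 4 (mult 2), 5 (mult 1)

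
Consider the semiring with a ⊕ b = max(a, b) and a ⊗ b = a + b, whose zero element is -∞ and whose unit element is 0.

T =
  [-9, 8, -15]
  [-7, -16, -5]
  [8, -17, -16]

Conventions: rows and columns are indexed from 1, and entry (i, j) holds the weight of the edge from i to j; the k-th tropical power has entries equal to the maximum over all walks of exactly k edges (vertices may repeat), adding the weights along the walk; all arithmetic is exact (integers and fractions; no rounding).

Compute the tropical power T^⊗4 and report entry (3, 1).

T^⊗2:
  [1, -1, 3]
  [3, 1, -21]
  [-1, 16, -7]
T^⊗3:
  [11, 9, -6]
  [-6, 11, -4]
  [9, 7, 11]
T^⊗4:
  [2, 19, 4]
  [4, 2, 6]
  [19, 17, 2]
Key observation: the optimum is the walk 3->1->2->3->1, with weight 8 + 8 + (-5) + 8 = 19.
Optimal value attained by: walk 3->1->2->3->1.
Answer: (T^⊗4)[3][1] = 19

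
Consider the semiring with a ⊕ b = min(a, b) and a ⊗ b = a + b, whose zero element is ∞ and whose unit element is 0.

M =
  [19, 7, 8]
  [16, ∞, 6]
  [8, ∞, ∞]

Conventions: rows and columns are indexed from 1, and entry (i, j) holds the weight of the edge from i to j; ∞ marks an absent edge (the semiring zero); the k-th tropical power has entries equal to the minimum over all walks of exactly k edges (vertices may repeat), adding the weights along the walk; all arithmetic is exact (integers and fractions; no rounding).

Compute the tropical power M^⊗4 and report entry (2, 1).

M^⊗2:
  [16, 26, 13]
  [14, 23, 24]
  [27, 15, 16]
M^⊗3:
  [21, 23, 24]
  [32, 21, 22]
  [24, 34, 21]
M^⊗4:
  [32, 28, 29]
  [30, 39, 27]
  [29, 31, 32]
Key observation: the optimum is the walk 2->3->1->3->1, with weight 6 + 8 + 8 + 8 = 30.
Optimal value attained by: walk 2->3->1->3->1.
Answer: (M^⊗4)[2][1] = 30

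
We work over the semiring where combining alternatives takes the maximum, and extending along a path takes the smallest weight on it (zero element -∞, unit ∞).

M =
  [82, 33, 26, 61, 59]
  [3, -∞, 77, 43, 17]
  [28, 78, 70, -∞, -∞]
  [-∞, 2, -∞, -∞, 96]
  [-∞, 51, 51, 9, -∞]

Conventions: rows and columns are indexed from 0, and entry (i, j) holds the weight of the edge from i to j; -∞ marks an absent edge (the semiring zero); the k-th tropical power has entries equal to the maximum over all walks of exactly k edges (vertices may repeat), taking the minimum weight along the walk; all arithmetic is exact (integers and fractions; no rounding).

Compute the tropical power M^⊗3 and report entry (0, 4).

M^⊗2:
  [82, 51, 51, 61, 61]
  [28, 77, 70, 9, 43]
  [28, 70, 77, 43, 28]
  [2, 51, 51, 9, 2]
  [28, 51, 51, 43, 17]
M^⊗3:
  [82, 51, 51, 61, 61]
  [28, 70, 77, 43, 28]
  [28, 77, 70, 43, 43]
  [28, 51, 51, 43, 17]
  [28, 51, 51, 43, 43]
Key observation: the optimum is the walk 0->0->3->4, with weight 82 min 61 min 96 = 61.
Optimal value attained by: walk 0->0->3->4.
Answer: (M^⊗3)[0][4] = 61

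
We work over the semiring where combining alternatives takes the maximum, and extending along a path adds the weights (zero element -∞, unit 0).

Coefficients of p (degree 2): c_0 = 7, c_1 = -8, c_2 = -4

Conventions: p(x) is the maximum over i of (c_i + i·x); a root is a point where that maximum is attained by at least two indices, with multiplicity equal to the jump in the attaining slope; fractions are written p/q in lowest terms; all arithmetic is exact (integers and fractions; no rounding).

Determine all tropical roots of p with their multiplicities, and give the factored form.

hull edge (i=0, c=7) to (i=2, c=-4): slope -11/2, span 2
Factored form: p(x) = -4 ⊗ (x ⊕ 11/2) ⊗ (x ⊕ 11/2)
Answer: roots = 11/2 (mult 2)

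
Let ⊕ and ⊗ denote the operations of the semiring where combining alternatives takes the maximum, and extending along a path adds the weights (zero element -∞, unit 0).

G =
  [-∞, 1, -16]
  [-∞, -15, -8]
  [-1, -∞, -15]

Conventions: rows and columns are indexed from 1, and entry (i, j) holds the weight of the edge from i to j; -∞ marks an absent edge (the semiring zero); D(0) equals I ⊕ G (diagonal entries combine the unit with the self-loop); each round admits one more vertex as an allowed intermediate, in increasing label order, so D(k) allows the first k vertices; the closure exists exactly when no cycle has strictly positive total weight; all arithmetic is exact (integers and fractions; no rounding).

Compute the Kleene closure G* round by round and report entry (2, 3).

D(0):
  [0, 1, -16]
  [-∞, 0, -8]
  [-1, -∞, 0]
D(1):
  [0, 1, -16]
  [-∞, 0, -8]
  [-1, 0, 0]
D(2):
  [0, 1, -7]
  [-∞, 0, -8]
  [-1, 0, 0]
D(3):
  [0, 1, -7]
  [-9, 0, -8]
  [-1, 0, 0]
Answer: G*[2][3] = -8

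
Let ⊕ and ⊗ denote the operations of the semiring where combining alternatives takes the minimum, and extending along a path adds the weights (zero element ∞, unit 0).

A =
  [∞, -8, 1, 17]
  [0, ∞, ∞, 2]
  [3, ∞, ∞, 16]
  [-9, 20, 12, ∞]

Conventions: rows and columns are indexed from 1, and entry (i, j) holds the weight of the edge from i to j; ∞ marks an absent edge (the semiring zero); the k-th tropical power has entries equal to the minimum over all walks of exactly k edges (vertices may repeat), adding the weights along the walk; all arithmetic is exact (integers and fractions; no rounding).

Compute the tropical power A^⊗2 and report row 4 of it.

A^⊗2:
  [-8, 37, 29, -6]
  [-7, -8, 1, 17]
  [7, -5, 4, 20]
  [15, -17, -8, 8]
Answer: row 4 of A^⊗2 = [15, -17, -8, 8]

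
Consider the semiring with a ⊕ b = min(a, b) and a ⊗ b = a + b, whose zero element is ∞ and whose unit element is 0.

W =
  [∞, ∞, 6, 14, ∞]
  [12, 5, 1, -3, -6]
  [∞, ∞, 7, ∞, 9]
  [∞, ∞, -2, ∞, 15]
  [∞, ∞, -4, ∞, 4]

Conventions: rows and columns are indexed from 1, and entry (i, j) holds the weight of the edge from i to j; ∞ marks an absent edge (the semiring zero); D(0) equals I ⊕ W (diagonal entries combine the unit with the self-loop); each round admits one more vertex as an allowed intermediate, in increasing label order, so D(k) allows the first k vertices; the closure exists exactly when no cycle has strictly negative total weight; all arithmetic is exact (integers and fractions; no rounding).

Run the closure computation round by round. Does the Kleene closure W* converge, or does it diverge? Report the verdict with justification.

D(0):
  [0, ∞, 6, 14, ∞]
  [12, 0, 1, -3, -6]
  [∞, ∞, 0, ∞, 9]
  [∞, ∞, -2, 0, 15]
  [∞, ∞, -4, ∞, 0]
D(1):
  [0, ∞, 6, 14, ∞]
  [12, 0, 1, -3, -6]
  [∞, ∞, 0, ∞, 9]
  [∞, ∞, -2, 0, 15]
  [∞, ∞, -4, ∞, 0]
D(2):
  [0, ∞, 6, 14, ∞]
  [12, 0, 1, -3, -6]
  [∞, ∞, 0, ∞, 9]
  [∞, ∞, -2, 0, 15]
  [∞, ∞, -4, ∞, 0]
D(3):
  [0, ∞, 6, 14, 15]
  [12, 0, 1, -3, -6]
  [∞, ∞, 0, ∞, 9]
  [∞, ∞, -2, 0, 7]
  [∞, ∞, -4, ∞, 0]
D(4):
  [0, ∞, 6, 14, 15]
  [12, 0, -5, -3, -6]
  [∞, ∞, 0, ∞, 9]
  [∞, ∞, -2, 0, 7]
  [∞, ∞, -4, ∞, 0]
D(5):
  [0, ∞, 6, 14, 15]
  [12, 0, -10, -3, -6]
  [∞, ∞, 0, ∞, 9]
  [∞, ∞, -2, 0, 7]
  [∞, ∞, -4, ∞, 0]
Key observation: every diagonal entry stays at the unit through all rounds, so no improving cycle exists.
Answer: CONVERGES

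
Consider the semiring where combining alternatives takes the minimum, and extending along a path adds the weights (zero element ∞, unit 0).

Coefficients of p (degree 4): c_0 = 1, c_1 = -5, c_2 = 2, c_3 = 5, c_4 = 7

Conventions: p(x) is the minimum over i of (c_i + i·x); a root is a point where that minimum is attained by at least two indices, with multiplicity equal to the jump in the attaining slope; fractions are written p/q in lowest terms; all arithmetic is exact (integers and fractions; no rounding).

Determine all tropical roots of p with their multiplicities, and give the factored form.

hull edge (i=0, c=1) to (i=1, c=-5): slope -6, span 1
hull edge (i=1, c=-5) to (i=4, c=7): slope 4, span 3
Factored form: p(x) = 7 ⊗ (x ⊕ (-4)) ⊗ (x ⊕ (-4)) ⊗ (x ⊕ (-4)) ⊗ (x ⊕ 6)
Answer: roots = -4 (mult 3), 6 (mult 1)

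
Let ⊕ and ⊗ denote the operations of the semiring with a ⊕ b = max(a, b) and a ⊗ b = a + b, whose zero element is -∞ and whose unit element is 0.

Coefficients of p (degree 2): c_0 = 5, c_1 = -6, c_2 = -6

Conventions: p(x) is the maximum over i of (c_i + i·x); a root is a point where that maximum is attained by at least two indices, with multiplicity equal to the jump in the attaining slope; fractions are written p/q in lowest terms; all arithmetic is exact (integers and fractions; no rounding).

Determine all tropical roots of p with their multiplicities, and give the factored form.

hull edge (i=0, c=5) to (i=2, c=-6): slope -11/2, span 2
Factored form: p(x) = -6 ⊗ (x ⊕ 11/2) ⊗ (x ⊕ 11/2)
Answer: roots = 11/2 (mult 2)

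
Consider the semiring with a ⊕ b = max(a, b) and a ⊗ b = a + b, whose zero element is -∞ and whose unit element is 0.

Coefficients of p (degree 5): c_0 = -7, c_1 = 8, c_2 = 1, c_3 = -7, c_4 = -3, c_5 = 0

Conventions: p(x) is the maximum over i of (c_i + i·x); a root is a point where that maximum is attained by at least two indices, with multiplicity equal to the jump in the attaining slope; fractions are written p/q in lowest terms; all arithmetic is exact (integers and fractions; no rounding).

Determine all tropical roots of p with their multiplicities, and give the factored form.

hull edge (i=0, c=-7) to (i=1, c=8): slope 15, span 1
hull edge (i=1, c=8) to (i=5, c=0): slope -2, span 4
Factored form: p(x) = 0 ⊗ (x ⊕ (-15)) ⊗ (x ⊕ 2) ⊗ (x ⊕ 2) ⊗ (x ⊕ 2) ⊗ (x ⊕ 2)
Answer: roots = -15 (mult 1), 2 (mult 4)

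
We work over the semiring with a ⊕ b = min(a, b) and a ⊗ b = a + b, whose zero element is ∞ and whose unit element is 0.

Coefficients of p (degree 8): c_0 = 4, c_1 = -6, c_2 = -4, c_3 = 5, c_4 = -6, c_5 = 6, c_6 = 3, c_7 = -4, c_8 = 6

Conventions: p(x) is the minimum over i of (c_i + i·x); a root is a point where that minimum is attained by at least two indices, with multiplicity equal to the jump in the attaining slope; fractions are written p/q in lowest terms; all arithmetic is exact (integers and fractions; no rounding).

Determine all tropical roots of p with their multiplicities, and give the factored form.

hull edge (i=0, c=4) to (i=1, c=-6): slope -10, span 1
hull edge (i=1, c=-6) to (i=4, c=-6): slope 0, span 3
hull edge (i=4, c=-6) to (i=7, c=-4): slope 2/3, span 3
hull edge (i=7, c=-4) to (i=8, c=6): slope 10, span 1
Factored form: p(x) = 6 ⊗ (x ⊕ (-10)) ⊗ (x ⊕ (-2/3)) ⊗ (x ⊕ (-2/3)) ⊗ (x ⊕ (-2/3)) ⊗ (x ⊕ 0) ⊗ (x ⊕ 0) ⊗ (x ⊕ 0) ⊗ (x ⊕ 10)
Answer: roots = -10 (mult 1), -2/3 (mult 3), 0 (mult 3), 10 (mult 1)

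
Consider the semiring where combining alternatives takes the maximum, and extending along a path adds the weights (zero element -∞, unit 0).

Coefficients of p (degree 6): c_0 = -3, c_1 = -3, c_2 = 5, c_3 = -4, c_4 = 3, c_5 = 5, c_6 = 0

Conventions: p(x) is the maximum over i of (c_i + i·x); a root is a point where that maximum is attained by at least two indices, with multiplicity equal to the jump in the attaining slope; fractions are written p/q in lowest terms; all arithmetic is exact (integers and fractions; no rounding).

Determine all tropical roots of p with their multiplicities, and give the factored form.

hull edge (i=0, c=-3) to (i=2, c=5): slope 4, span 2
hull edge (i=2, c=5) to (i=5, c=5): slope 0, span 3
hull edge (i=5, c=5) to (i=6, c=0): slope -5, span 1
Factored form: p(x) = 0 ⊗ (x ⊕ (-4)) ⊗ (x ⊕ (-4)) ⊗ (x ⊕ 0) ⊗ (x ⊕ 0) ⊗ (x ⊕ 0) ⊗ (x ⊕ 5)
Answer: roots = -4 (mult 2), 0 (mult 3), 5 (mult 1)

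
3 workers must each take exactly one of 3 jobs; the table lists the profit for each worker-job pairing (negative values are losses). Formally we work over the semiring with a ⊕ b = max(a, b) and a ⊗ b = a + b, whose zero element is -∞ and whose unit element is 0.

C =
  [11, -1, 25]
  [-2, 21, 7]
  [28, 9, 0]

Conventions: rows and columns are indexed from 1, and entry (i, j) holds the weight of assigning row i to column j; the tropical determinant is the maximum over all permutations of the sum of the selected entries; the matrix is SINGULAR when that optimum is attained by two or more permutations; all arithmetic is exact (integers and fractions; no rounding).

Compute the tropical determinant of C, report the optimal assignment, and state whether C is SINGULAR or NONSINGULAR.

σ = (1, 2, 3): 11 + 21 + 0 = 32
σ = (1, 3, 2): 11 + 7 + 9 = 27
σ = (2, 1, 3): (-1) + (-2) + 0 = -3
σ = (2, 3, 1): (-1) + 7 + 28 = 34
σ = (3, 1, 2): 25 + (-2) + 9 = 32
σ = (3, 2, 1): 25 + 21 + 28 = 74
Optimal value attained by: σ = (3, 2, 1).
Answer: det⊕(C) = 74; verdict: NONSINGULAR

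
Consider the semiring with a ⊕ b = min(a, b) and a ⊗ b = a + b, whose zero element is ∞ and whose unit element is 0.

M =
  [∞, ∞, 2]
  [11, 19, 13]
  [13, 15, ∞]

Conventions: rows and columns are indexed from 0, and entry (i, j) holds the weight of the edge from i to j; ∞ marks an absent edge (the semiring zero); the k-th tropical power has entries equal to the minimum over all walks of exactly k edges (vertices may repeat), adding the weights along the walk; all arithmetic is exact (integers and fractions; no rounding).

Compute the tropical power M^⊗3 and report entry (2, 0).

M^⊗2:
  [15, 17, ∞]
  [26, 28, 13]
  [26, 34, 15]
M^⊗3:
  [28, 36, 17]
  [26, 28, 28]
  [28, 30, 28]
Key observation: the optimum is the walk 2->0->2->0, with weight 13 + 2 + 13 = 28.
Optimal value attained by: walk 2->0->2->0.
Answer: (M^⊗3)[2][0] = 28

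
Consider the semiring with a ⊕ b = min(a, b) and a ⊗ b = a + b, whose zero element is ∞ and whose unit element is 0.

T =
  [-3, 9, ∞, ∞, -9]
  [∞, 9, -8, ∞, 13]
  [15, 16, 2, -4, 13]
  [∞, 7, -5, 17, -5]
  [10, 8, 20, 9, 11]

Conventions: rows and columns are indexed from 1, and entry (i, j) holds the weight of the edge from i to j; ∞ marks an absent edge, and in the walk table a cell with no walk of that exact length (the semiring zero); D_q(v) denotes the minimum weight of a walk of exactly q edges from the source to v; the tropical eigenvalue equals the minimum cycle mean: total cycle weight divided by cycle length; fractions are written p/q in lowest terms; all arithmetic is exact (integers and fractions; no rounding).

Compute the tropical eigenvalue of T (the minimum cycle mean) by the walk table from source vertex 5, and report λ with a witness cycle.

q=0: [∞, ∞, ∞, ∞, 0]
q=1: [10, 8, 20, 9, 11]
q=2: [7, 16, 0, 16, 1]
q=3: [4, 9, 2, -4, -2]
q=4: [1, 3, -9, -2, -9]
q=5: [-2, -1, -7, -13, -8]
Optimal cycle mean attained by: cycle 3->4->3, total (-4) + (-5), length 2.
Answer: λ = -9/2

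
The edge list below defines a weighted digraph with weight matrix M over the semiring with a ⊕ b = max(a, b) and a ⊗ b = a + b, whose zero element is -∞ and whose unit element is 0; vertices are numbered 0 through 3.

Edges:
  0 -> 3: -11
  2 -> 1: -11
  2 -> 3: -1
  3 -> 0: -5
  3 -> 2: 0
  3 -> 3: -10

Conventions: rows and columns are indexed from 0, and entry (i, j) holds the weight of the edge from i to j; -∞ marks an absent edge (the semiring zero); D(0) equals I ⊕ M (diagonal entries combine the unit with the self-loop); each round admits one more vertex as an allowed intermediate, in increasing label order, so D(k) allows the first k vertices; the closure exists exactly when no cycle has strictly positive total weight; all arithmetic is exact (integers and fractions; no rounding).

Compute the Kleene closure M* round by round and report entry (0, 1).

D(0):
  [0, -∞, -∞, -11]
  [-∞, 0, -∞, -∞]
  [-∞, -11, 0, -1]
  [-5, -∞, 0, 0]
D(1):
  [0, -∞, -∞, -11]
  [-∞, 0, -∞, -∞]
  [-∞, -11, 0, -1]
  [-5, -∞, 0, 0]
D(2):
  [0, -∞, -∞, -11]
  [-∞, 0, -∞, -∞]
  [-∞, -11, 0, -1]
  [-5, -∞, 0, 0]
D(3):
  [0, -∞, -∞, -11]
  [-∞, 0, -∞, -∞]
  [-∞, -11, 0, -1]
  [-5, -11, 0, 0]
D(4):
  [0, -22, -11, -11]
  [-∞, 0, -∞, -∞]
  [-6, -11, 0, -1]
  [-5, -11, 0, 0]
Answer: M*[0][1] = -22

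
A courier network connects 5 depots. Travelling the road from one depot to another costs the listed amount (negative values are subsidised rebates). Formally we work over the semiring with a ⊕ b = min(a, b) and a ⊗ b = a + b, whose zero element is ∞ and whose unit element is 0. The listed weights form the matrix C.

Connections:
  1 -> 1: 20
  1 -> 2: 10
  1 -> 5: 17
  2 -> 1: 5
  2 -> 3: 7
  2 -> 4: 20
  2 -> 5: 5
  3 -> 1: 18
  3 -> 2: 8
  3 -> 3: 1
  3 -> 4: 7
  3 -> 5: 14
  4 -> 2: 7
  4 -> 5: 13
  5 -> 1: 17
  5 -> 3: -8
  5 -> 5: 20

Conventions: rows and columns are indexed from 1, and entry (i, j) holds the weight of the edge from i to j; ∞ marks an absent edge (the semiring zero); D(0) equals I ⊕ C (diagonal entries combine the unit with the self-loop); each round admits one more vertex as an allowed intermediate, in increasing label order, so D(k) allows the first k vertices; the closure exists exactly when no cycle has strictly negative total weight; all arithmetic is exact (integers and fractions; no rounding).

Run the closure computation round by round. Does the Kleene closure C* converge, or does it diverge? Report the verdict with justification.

D(0):
  [0, 10, ∞, ∞, 17]
  [5, 0, 7, 20, 5]
  [18, 8, 0, 7, 14]
  [∞, 7, ∞, 0, 13]
  [17, ∞, -8, ∞, 0]
D(1):
  [0, 10, ∞, ∞, 17]
  [5, 0, 7, 20, 5]
  [18, 8, 0, 7, 14]
  [∞, 7, ∞, 0, 13]
  [17, 27, -8, ∞, 0]
D(2):
  [0, 10, 17, 30, 15]
  [5, 0, 7, 20, 5]
  [13, 8, 0, 7, 13]
  [12, 7, 14, 0, 12]
  [17, 27, -8, 47, 0]
D(3):
  [0, 10, 17, 24, 15]
  [5, 0, 7, 14, 5]
  [13, 8, 0, 7, 13]
  [12, 7, 14, 0, 12]
  [5, 0, -8, -1, 0]
D(4):
  [0, 10, 17, 24, 15]
  [5, 0, 7, 14, 5]
  [13, 8, 0, 7, 13]
  [12, 7, 14, 0, 12]
  [5, 0, -8, -1, 0]
D(5):
  [0, 10, 7, 14, 15]
  [5, 0, -3, 4, 5]
  [13, 8, 0, 7, 13]
  [12, 7, 4, 0, 12]
  [5, 0, -8, -1, 0]
Key observation: every diagonal entry stays at the unit through all rounds, so no improving cycle exists.
Answer: CONVERGES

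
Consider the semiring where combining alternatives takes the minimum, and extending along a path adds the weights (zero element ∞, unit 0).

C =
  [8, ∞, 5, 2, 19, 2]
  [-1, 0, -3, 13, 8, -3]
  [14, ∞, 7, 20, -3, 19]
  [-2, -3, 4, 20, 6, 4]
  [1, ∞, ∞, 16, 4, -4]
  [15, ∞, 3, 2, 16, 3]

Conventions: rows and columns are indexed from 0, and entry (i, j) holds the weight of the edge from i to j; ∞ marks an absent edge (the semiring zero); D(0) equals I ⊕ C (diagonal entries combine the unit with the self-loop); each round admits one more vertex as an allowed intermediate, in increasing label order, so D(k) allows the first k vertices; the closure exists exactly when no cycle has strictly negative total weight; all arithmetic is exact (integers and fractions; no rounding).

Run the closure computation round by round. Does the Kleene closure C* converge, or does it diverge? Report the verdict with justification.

D(0):
  [0, ∞, 5, 2, 19, 2]
  [-1, 0, -3, 13, 8, -3]
  [14, ∞, 0, 20, -3, 19]
  [-2, -3, 4, 0, 6, 4]
  [1, ∞, ∞, 16, 0, -4]
  [15, ∞, 3, 2, 16, 0]
D(1):
  [0, ∞, 5, 2, 19, 2]
  [-1, 0, -3, 1, 8, -3]
  [14, ∞, 0, 16, -3, 16]
  [-2, -3, 3, 0, 6, 0]
  [1, ∞, 6, 3, 0, -4]
  [15, ∞, 3, 2, 16, 0]
Detection: at round 2, diagonal entry (3, 3) turns strictly negative.
Key observation: the cycle 3->1->0->3 has total weight (-3) + (-1) + 2, which is strictly negative.
Answer: DIVERGES — negative cycle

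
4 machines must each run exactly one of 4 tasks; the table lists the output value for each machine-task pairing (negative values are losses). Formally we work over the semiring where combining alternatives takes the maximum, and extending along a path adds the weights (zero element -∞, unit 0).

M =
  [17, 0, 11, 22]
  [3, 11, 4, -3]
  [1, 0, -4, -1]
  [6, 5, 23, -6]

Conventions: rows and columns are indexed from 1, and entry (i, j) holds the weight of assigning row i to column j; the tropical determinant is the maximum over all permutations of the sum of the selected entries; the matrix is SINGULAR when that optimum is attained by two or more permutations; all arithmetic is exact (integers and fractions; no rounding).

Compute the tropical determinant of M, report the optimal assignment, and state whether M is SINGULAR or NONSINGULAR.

σ = (1, 2, 3, 4): 17 + 11 + (-4) + (-6) = 18
σ = (1, 2, 4, 3): 17 + 11 + (-1) + 23 = 50
σ = (1, 3, 2, 4): 17 + 4 + 0 + (-6) = 15
σ = (1, 3, 4, 2): 17 + 4 + (-1) + 5 = 25
σ = (1, 4, 2, 3): 17 + (-3) + 0 + 23 = 37
σ = (1, 4, 3, 2): 17 + (-3) + (-4) + 5 = 15
σ = (2, 1, 3, 4): 0 + 3 + (-4) + (-6) = -7
σ = (2, 1, 4, 3): 0 + 3 + (-1) + 23 = 25
σ = (2, 3, 1, 4): 0 + 4 + 1 + (-6) = -1
σ = (2, 3, 4, 1): 0 + 4 + (-1) + 6 = 9
σ = (2, 4, 1, 3): 0 + (-3) + 1 + 23 = 21
σ = (2, 4, 3, 1): 0 + (-3) + (-4) + 6 = -1
σ = (3, 1, 2, 4): 11 + 3 + 0 + (-6) = 8
σ = (3, 1, 4, 2): 11 + 3 + (-1) + 5 = 18
σ = (3, 2, 1, 4): 11 + 11 + 1 + (-6) = 17
σ = (3, 2, 4, 1): 11 + 11 + (-1) + 6 = 27
σ = (3, 4, 1, 2): 11 + (-3) + 1 + 5 = 14
σ = (3, 4, 2, 1): 11 + (-3) + 0 + 6 = 14
σ = (4, 1, 2, 3): 22 + 3 + 0 + 23 = 48
σ = (4, 1, 3, 2): 22 + 3 + (-4) + 5 = 26
σ = (4, 2, 1, 3): 22 + 11 + 1 + 23 = 57
σ = (4, 2, 3, 1): 22 + 11 + (-4) + 6 = 35
σ = (4, 3, 1, 2): 22 + 4 + 1 + 5 = 32
σ = (4, 3, 2, 1): 22 + 4 + 0 + 6 = 32
Optimal value attained by: σ = (4, 2, 1, 3).
Answer: det⊕(M) = 57; verdict: NONSINGULAR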